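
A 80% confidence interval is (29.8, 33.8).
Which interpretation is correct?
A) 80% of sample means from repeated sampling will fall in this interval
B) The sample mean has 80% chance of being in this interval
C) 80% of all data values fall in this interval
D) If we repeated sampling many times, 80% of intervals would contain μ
D

A) Wrong — coverage applies to intervals containing μ, not to future x̄ values.
B) Wrong — x̄ is observed and sits in the interval by construction.
C) Wrong — a CI is about the parameter μ, not individual data values.
D) Correct — this is the frequentist long-run coverage interpretation.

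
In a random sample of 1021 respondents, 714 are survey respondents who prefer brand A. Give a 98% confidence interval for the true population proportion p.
(0.666, 0.733)

Proportion CI:
p̂ = 714/1021 = 0.69931
SE = √(p̂(1-p̂)/n) = √(0.69931 · 0.30069 / 1021) = 0.01435

z* = 2.326
Margin = z* · SE = 2.326 · 0.01435 = 0.0334

CI: 0.69931 ± 0.0334 = (0.666, 0.733)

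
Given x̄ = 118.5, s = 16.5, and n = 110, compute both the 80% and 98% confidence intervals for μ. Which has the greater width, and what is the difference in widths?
98% CI is wider by 3.37

df = 109
80% CI: t* = 1.289, (116.47, 120.53), width = 2 · t* · s/√n = 4.06
98% CI: t* = 2.361, (114.79, 122.21), width = 2 · t* · s/√n = 7.43

The 98% CI is wider by 7.43 - 4.06 = 3.37.
Higher confidence requires a wider interval.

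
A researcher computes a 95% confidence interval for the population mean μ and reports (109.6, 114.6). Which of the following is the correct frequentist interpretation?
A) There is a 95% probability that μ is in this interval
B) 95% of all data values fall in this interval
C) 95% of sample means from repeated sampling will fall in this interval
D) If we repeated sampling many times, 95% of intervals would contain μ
D

A) Wrong — μ is fixed; the randomness lives in the interval, not in μ.
B) Wrong — a CI is about the parameter μ, not individual data values.
C) Wrong — coverage applies to intervals containing μ, not to future x̄ values.
D) Correct — this is the frequentist long-run coverage interpretation.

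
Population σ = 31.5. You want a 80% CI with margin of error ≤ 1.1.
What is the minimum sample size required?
n ≥ 1348

For margin E ≤ 1.1:
n ≥ (z* · σ / E)²
n ≥ (1.282 · 31.5 / 1.1)²
n ≥ 1347.76

Minimum n = 1348 (rounding up)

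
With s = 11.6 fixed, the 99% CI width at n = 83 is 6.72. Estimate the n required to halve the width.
n ≈ 332

CI width ∝ 1/√n
To reduce width by factor 2, need √n to grow by 2 → need 2² = 4 times as many samples.

Current: n = 83, width = 6.72
New: n = 332, width ≈ 3.30

Width reduced by factor of 6.72/3.30 = 2.04.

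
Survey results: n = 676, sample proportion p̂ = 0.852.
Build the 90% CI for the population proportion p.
(0.830, 0.874)

Proportion CI:
SE = √(p̂(1-p̂)/n) = √(0.852 · 0.148 / 676) = 0.01366

z* = 1.645
Margin = z* · SE = 1.645 · 0.01366 = 0.0225

CI: 0.852 ± 0.0225 = (0.830, 0.874)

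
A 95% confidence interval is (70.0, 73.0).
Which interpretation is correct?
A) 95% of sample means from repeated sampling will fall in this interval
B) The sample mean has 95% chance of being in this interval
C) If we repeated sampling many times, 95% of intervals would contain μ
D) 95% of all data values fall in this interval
C

A) Wrong — coverage applies to intervals containing μ, not to future x̄ values.
B) Wrong — x̄ is observed and sits in the interval by construction.
C) Correct — this is the frequentist long-run coverage interpretation.
D) Wrong — a CI is about the parameter μ, not individual data values.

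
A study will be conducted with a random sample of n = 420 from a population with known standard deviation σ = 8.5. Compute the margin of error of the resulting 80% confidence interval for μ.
Margin of error = 0.53

Margin of error = z* · σ/√n
= 1.282 · 8.5/√420
= 1.282 · 8.5/20.4939
= 0.53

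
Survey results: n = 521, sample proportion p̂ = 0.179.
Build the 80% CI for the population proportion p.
(0.157, 0.201)

Proportion CI:
SE = √(p̂(1-p̂)/n) = √(0.179 · 0.821 / 521) = 0.01679

z* = 1.282
Margin = z* · SE = 1.282 · 0.01679 = 0.0215

CI: 0.179 ± 0.0215 = (0.157, 0.201)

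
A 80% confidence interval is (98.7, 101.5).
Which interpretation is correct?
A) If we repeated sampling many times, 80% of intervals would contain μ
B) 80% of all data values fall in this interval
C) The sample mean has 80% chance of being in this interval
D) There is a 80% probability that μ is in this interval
A

A) Correct — this is the frequentist long-run coverage interpretation.
B) Wrong — a CI is about the parameter μ, not individual data values.
C) Wrong — x̄ is observed and sits in the interval by construction.
D) Wrong — μ is fixed; the randomness lives in the interval, not in μ.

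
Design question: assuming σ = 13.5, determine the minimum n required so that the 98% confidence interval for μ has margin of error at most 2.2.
n ≥ 204

For margin E ≤ 2.2:
n ≥ (z* · σ / E)²
n ≥ (2.326 · 13.5 / 2.2)²
n ≥ 203.72

Minimum n = 204 (rounding up)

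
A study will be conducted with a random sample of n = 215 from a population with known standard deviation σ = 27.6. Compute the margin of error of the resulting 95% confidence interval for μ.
Margin of error = 3.69

Margin of error = z* · σ/√n
= 1.960 · 27.6/√215
= 1.960 · 27.6/14.6629
= 3.69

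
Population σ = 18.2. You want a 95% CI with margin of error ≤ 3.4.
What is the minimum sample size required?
n ≥ 111

For margin E ≤ 3.4:
n ≥ (z* · σ / E)²
n ≥ (1.960 · 18.2 / 3.4)²
n ≥ 110.08

Minimum n = 111 (rounding up)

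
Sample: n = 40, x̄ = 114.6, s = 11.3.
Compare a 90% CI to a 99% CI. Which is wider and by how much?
99% CI is wider by 3.66

df = 39
90% CI: t* = 1.685, (111.59, 117.61), width = 2 · t* · s/√n = 6.02
99% CI: t* = 2.708, (109.76, 119.44), width = 2 · t* · s/√n = 9.68

The 99% CI is wider by 9.68 - 6.02 = 3.66.
Higher confidence requires a wider interval.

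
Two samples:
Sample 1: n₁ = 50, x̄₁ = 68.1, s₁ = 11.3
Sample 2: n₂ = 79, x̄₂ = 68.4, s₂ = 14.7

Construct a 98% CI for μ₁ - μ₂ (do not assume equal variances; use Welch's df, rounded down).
(-5.72, 5.12)

Difference: x̄₁ - x̄₂ = -0.30
SE = √(s₁²/n₁ + s₂²/n₂) = √(11.3²/50 + 14.7²/79) = 2.2998
df = 122.15 → 122 (Welch–Satterthwaite, rounded down)
t* = 2.357

CI: -0.30 ± 2.357 · 2.2998 = -0.30 ± 5.42 = (-5.72, 5.12)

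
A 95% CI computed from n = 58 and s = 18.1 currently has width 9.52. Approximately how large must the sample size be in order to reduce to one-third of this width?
n ≈ 522

CI width ∝ 1/√n
To reduce width by factor 3, need √n to grow by 3 → need 3² = 9 times as many samples.

Current: n = 58, width = 9.52
New: n = 522, width ≈ 3.11

Width reduced by factor of 9.52/3.11 = 3.06.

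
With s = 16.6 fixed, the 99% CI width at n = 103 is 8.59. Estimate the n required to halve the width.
n ≈ 412

CI width ∝ 1/√n
To reduce width by factor 2, need √n to grow by 2 → need 2² = 4 times as many samples.

Current: n = 103, width = 8.59
New: n = 412, width ≈ 4.23

Width reduced by factor of 8.59/4.23 = 2.03.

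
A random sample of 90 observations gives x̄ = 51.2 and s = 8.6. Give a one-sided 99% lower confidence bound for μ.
μ ≥ 49.05

Lower bound (one-sided):
t* = 2.369 (one-sided for 99%)
Lower bound = x̄ - t* · s/√n = 51.2 - 2.369 · 8.6/√90 = 49.05

We are 99% confident that μ ≥ 49.05.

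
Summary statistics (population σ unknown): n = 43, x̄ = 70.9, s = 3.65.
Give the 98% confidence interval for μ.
(69.55, 72.25)

t-interval (σ unknown):
df = n - 1 = 42
t* = 2.418 for 98% confidence

Margin of error = t* · s/√n = 2.418 · 3.65/√43 = 1.35

CI: (69.55, 72.25)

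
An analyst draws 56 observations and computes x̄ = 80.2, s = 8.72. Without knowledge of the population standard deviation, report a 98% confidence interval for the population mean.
(77.41, 82.99)

t-interval (σ unknown):
df = n - 1 = 55
t* = 2.396 for 98% confidence

Margin of error = t* · s/√n = 2.396 · 8.72/√56 = 2.79

CI: (77.41, 82.99)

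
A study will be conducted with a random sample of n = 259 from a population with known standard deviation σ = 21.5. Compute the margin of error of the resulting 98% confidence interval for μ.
Margin of error = 3.11

Margin of error = z* · σ/√n
= 2.326 · 21.5/√259
= 2.326 · 21.5/16.0935
= 3.11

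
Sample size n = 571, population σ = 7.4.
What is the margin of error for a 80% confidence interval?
Margin of error = 0.40

Margin of error = z* · σ/√n
= 1.282 · 7.4/√571
= 1.282 · 7.4/23.8956
= 0.40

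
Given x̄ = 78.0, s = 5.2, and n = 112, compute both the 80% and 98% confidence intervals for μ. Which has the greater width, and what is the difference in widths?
98% CI is wider by 1.05

df = 111
80% CI: t* = 1.289, (77.37, 78.63), width = 2 · t* · s/√n = 1.27
98% CI: t* = 2.360, (76.84, 79.16), width = 2 · t* · s/√n = 2.32

The 98% CI is wider by 2.32 - 1.27 = 1.05.
Higher confidence requires a wider interval.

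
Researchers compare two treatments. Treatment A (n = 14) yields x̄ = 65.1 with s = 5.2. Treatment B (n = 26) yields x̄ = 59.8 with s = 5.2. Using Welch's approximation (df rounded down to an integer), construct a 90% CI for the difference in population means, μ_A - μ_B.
(2.36, 8.24)

Difference: x̄₁ - x̄₂ = 5.30
SE = √(s₁²/n₁ + s₂²/n₂) = √(5.2²/14 + 5.2²/26) = 1.7238
df = 26.74 → 26 (Welch–Satterthwaite, rounded down)
t* = 1.706

CI: 5.30 ± 1.706 · 1.7238 = 5.30 ± 2.94 = (2.36, 8.24)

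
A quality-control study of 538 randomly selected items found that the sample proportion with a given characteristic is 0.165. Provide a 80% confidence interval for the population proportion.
(0.144, 0.186)

Proportion CI:
SE = √(p̂(1-p̂)/n) = √(0.165 · 0.835 / 538) = 0.01600

z* = 1.282
Margin = z* · SE = 1.282 · 0.01600 = 0.0205

CI: 0.165 ± 0.0205 = (0.144, 0.186)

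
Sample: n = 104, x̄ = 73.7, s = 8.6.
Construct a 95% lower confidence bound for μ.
μ ≥ 72.30

Lower bound (one-sided):
t* = 1.660 (one-sided for 95%)
Lower bound = x̄ - t* · s/√n = 73.7 - 1.660 · 8.6/√104 = 72.30

We are 95% confident that μ ≥ 72.30.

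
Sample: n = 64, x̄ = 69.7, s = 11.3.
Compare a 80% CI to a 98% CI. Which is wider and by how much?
98% CI is wider by 3.08

df = 63
80% CI: t* = 1.295, (67.87, 71.53), width = 2 · t* · s/√n = 3.66
98% CI: t* = 2.387, (66.33, 73.07), width = 2 · t* · s/√n = 6.74

The 98% CI is wider by 6.74 - 3.66 = 3.08.
Higher confidence requires a wider interval.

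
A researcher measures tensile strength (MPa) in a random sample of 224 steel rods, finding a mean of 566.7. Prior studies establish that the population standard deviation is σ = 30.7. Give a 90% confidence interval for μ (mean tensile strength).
(563.33, 570.07)

z-interval (σ known):
z* = 1.645 for 90% confidence

Margin of error = z* · σ/√n = 1.645 · 30.7/√224 = 3.37

CI: (566.7 - 3.37, 566.7 + 3.37) = (563.33, 570.07)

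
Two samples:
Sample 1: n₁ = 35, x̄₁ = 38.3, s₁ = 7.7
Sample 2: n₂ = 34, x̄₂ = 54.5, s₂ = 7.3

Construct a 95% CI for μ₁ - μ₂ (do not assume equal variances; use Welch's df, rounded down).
(-19.81, -12.59)

Difference: x̄₁ - x̄₂ = -16.20
SE = √(s₁²/n₁ + s₂²/n₂) = √(7.7²/35 + 7.3²/34) = 1.8059
df = 66.96 → 66 (Welch–Satterthwaite, rounded down)
t* = 1.997

CI: -16.20 ± 1.997 · 1.8059 = -16.20 ± 3.61 = (-19.81, -12.59)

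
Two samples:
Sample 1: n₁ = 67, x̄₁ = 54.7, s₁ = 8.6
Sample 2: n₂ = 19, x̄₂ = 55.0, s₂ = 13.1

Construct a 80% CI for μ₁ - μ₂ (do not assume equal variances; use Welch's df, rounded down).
(-4.51, 3.91)

Difference: x̄₁ - x̄₂ = -0.30
SE = √(s₁²/n₁ + s₂²/n₂) = √(8.6²/67 + 13.1²/19) = 3.1837
df = 22.58 → 22 (Welch–Satterthwaite, rounded down)
t* = 1.321

CI: -0.30 ± 1.321 · 3.1837 = -0.30 ± 4.21 = (-4.51, 3.91)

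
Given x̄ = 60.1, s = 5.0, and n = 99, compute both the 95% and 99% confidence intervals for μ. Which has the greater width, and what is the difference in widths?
99% CI is wider by 0.65

df = 98
95% CI: t* = 1.984, (59.10, 61.10), width = 2 · t* · s/√n = 1.99
99% CI: t* = 2.627, (58.78, 61.42), width = 2 · t* · s/√n = 2.64

The 99% CI is wider by 2.64 - 1.99 = 0.65.
Higher confidence requires a wider interval.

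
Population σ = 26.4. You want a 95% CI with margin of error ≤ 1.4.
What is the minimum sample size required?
n ≥ 1367

For margin E ≤ 1.4:
n ≥ (z* · σ / E)²
n ≥ (1.960 · 26.4 / 1.4)²
n ≥ 1366.04

Minimum n = 1367 (rounding up)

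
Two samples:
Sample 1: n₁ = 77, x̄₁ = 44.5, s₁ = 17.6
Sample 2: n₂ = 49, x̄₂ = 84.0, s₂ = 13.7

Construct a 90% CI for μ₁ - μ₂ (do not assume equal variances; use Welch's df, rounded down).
(-44.15, -34.85)

Difference: x̄₁ - x̄₂ = -39.50
SE = √(s₁²/n₁ + s₂²/n₂) = √(17.6²/77 + 13.7²/49) = 2.8024
df = 118.92 → 118 (Welch–Satterthwaite, rounded down)
t* = 1.658

CI: -39.50 ± 1.658 · 2.8024 = -39.50 ± 4.65 = (-44.15, -34.85)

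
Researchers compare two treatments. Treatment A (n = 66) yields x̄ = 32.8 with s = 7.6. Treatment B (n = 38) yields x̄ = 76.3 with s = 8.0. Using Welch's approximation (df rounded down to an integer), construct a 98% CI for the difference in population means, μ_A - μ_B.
(-47.30, -39.70)

Difference: x̄₁ - x̄₂ = -43.50
SE = √(s₁²/n₁ + s₂²/n₂) = √(7.6²/66 + 8.0²/38) = 1.5998
df = 74.06 → 74 (Welch–Satterthwaite, rounded down)
t* = 2.378

CI: -43.50 ± 2.378 · 1.5998 = -43.50 ± 3.80 = (-47.30, -39.70)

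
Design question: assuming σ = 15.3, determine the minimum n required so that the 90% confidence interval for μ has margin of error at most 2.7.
n ≥ 87

For margin E ≤ 2.7:
n ≥ (z* · σ / E)²
n ≥ (1.645 · 15.3 / 2.7)²
n ≥ 86.89

Minimum n = 87 (rounding up)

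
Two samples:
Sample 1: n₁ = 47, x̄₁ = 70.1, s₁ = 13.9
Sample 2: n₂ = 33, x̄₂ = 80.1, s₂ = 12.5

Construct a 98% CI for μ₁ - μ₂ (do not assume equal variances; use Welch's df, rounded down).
(-17.08, -2.92)

Difference: x̄₁ - x̄₂ = -10.00
SE = √(s₁²/n₁ + s₂²/n₂) = √(13.9²/47 + 12.5²/33) = 2.9742
df = 73.27 → 73 (Welch–Satterthwaite, rounded down)
t* = 2.379

CI: -10.00 ± 2.379 · 2.9742 = -10.00 ± 7.08 = (-17.08, -2.92)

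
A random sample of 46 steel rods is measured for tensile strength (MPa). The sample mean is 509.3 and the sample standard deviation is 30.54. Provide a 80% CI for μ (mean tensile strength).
(503.44, 515.16)

t-interval (σ unknown):
df = n - 1 = 45
t* = 1.301 for 80% confidence

Margin of error = t* · s/√n = 1.301 · 30.54/√46 = 5.86

CI: (503.44, 515.16)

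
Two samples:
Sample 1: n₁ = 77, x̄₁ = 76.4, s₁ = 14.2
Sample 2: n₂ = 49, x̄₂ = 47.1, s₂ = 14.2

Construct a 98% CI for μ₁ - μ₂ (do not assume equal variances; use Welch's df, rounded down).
(23.17, 35.43)

Difference: x̄₁ - x̄₂ = 29.30
SE = √(s₁²/n₁ + s₂²/n₂) = √(14.2²/77 + 14.2²/49) = 2.5950
df = 102.35 → 102 (Welch–Satterthwaite, rounded down)
t* = 2.363

CI: 29.30 ± 2.363 · 2.5950 = 29.30 ± 6.13 = (23.17, 35.43)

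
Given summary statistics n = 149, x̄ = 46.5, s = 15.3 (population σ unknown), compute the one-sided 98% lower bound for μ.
μ ≥ 43.90

Lower bound (one-sided):
t* = 2.072 (one-sided for 98%)
Lower bound = x̄ - t* · s/√n = 46.5 - 2.072 · 15.3/√149 = 43.90

We are 98% confident that μ ≥ 43.90.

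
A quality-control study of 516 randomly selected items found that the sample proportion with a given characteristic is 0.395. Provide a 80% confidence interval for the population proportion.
(0.367, 0.423)

Proportion CI:
SE = √(p̂(1-p̂)/n) = √(0.395 · 0.605 / 516) = 0.02152

z* = 1.282
Margin = z* · SE = 1.282 · 0.02152 = 0.0276

CI: 0.395 ± 0.0276 = (0.367, 0.423)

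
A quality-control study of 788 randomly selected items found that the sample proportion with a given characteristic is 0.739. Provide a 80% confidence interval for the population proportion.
(0.719, 0.759)

Proportion CI:
SE = √(p̂(1-p̂)/n) = √(0.739 · 0.261 / 788) = 0.01565

z* = 1.282
Margin = z* · SE = 1.282 · 0.01565 = 0.0201

CI: 0.739 ± 0.0201 = (0.719, 0.759)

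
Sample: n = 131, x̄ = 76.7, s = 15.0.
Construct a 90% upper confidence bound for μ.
μ ≤ 78.39

Upper bound (one-sided):
t* = 1.288 (one-sided for 90%)
Upper bound = x̄ + t* · s/√n = 76.7 + 1.288 · 15.0/√131 = 78.39

We are 90% confident that μ ≤ 78.39.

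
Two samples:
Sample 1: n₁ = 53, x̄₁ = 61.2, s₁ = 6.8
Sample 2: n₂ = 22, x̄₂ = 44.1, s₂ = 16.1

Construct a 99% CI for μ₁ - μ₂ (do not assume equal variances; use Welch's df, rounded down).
(7.15, 27.05)

Difference: x̄₁ - x̄₂ = 17.10
SE = √(s₁²/n₁ + s₂²/n₂) = √(6.8²/53 + 16.1²/22) = 3.5573
df = 24.17 → 24 (Welch–Satterthwaite, rounded down)
t* = 2.797

CI: 17.10 ± 2.797 · 3.5573 = 17.10 ± 9.95 = (7.15, 27.05)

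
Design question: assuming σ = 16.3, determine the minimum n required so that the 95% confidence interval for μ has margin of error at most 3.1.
n ≥ 107

For margin E ≤ 3.1:
n ≥ (z* · σ / E)²
n ≥ (1.960 · 16.3 / 3.1)²
n ≥ 106.21

Minimum n = 107 (rounding up)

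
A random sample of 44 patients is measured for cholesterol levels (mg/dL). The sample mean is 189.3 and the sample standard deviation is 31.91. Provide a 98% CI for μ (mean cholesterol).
(177.68, 200.92)

t-interval (σ unknown):
df = n - 1 = 43
t* = 2.416 for 98% confidence

Margin of error = t* · s/√n = 2.416 · 31.91/√44 = 11.62

CI: (177.68, 200.92)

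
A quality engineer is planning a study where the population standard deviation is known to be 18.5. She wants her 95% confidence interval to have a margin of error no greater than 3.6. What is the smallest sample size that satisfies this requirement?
n ≥ 102

For margin E ≤ 3.6:
n ≥ (z* · σ / E)²
n ≥ (1.960 · 18.5 / 3.6)²
n ≥ 101.45

Minimum n = 102 (rounding up)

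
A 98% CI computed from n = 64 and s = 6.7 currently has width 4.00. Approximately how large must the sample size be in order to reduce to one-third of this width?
n ≈ 576

CI width ∝ 1/√n
To reduce width by factor 3, need √n to grow by 3 → need 3² = 9 times as many samples.

Current: n = 64, width = 4.00
New: n = 576, width ≈ 1.30

Width reduced by factor of 4.00/1.30 = 3.08.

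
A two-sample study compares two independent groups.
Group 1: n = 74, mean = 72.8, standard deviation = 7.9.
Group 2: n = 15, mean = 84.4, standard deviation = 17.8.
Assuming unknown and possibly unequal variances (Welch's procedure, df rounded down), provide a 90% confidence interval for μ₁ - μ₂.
(-19.82, -3.38)

Difference: x̄₁ - x̄₂ = -11.60
SE = √(s₁²/n₁ + s₂²/n₂) = √(7.9²/74 + 17.8²/15) = 4.6868
df = 15.14 → 15 (Welch–Satterthwaite, rounded down)
t* = 1.753

CI: -11.60 ± 1.753 · 4.6868 = -11.60 ± 8.22 = (-19.82, -3.38)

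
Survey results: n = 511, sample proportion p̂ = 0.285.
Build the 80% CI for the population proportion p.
(0.259, 0.311)

Proportion CI:
SE = √(p̂(1-p̂)/n) = √(0.285 · 0.715 / 511) = 0.01997

z* = 1.282
Margin = z* · SE = 1.282 · 0.01997 = 0.0256

CI: 0.285 ± 0.0256 = (0.259, 0.311)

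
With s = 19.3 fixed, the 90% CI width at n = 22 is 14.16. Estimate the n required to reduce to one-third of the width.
n ≈ 198

CI width ∝ 1/√n
To reduce width by factor 3, need √n to grow by 3 → need 3² = 9 times as many samples.

Current: n = 22, width = 14.16
New: n = 198, width ≈ 4.53

Width reduced by factor of 14.16/4.53 = 3.13.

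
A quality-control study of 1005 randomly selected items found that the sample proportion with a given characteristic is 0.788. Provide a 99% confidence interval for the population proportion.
(0.755, 0.821)

Proportion CI:
SE = √(p̂(1-p̂)/n) = √(0.788 · 0.212 / 1005) = 0.01289

z* = 2.576
Margin = z* · SE = 2.576 · 0.01289 = 0.0332

CI: 0.788 ± 0.0332 = (0.755, 0.821)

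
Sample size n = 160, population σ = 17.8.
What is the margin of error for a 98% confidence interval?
Margin of error = 3.27

Margin of error = z* · σ/√n
= 2.326 · 17.8/√160
= 2.326 · 17.8/12.6491
= 3.27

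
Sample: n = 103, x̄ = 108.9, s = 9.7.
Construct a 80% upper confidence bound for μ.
μ ≤ 109.71

Upper bound (one-sided):
t* = 0.845 (one-sided for 80%)
Upper bound = x̄ + t* · s/√n = 108.9 + 0.845 · 9.7/√103 = 109.71

We are 80% confident that μ ≤ 109.71.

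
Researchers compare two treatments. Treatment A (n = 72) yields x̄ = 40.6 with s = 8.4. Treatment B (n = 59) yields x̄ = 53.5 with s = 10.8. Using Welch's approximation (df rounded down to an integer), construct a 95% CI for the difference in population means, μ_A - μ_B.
(-16.31, -9.49)

Difference: x̄₁ - x̄₂ = -12.90
SE = √(s₁²/n₁ + s₂²/n₂) = √(8.4²/72 + 10.8²/59) = 1.7196
df = 108.06 → 108 (Welch–Satterthwaite, rounded down)
t* = 1.982

CI: -12.90 ± 1.982 · 1.7196 = -12.90 ± 3.41 = (-16.31, -9.49)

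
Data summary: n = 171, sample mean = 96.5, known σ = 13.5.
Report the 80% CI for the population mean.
(95.18, 97.82)

z-interval (σ known):
z* = 1.282 for 80% confidence

Margin of error = z* · σ/√n = 1.282 · 13.5/√171 = 1.32

CI: (96.5 - 1.32, 96.5 + 1.32) = (95.18, 97.82)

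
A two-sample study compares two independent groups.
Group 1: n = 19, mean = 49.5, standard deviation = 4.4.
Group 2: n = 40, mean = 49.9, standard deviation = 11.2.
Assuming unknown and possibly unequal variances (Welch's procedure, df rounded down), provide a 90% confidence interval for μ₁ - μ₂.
(-3.81, 3.01)

Difference: x̄₁ - x̄₂ = -0.40
SE = √(s₁²/n₁ + s₂²/n₂) = √(4.4²/19 + 11.2²/40) = 2.0384
df = 55.72 → 55 (Welch–Satterthwaite, rounded down)
t* = 1.673

CI: -0.40 ± 1.673 · 2.0384 = -0.40 ± 3.41 = (-3.81, 3.01)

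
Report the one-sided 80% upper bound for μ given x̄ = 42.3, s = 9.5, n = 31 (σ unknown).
μ ≤ 43.76

Upper bound (one-sided):
t* = 0.854 (one-sided for 80%)
Upper bound = x̄ + t* · s/√n = 42.3 + 0.854 · 9.5/√31 = 43.76

We are 80% confident that μ ≤ 43.76.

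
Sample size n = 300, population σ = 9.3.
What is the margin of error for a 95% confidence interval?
Margin of error = 1.05

Margin of error = z* · σ/√n
= 1.960 · 9.3/√300
= 1.960 · 9.3/17.3205
= 1.05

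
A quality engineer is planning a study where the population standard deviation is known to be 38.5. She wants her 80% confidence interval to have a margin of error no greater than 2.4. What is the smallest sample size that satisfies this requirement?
n ≥ 423

For margin E ≤ 2.4:
n ≥ (z* · σ / E)²
n ≥ (1.282 · 38.5 / 2.4)²
n ≥ 422.94

Minimum n = 423 (rounding up)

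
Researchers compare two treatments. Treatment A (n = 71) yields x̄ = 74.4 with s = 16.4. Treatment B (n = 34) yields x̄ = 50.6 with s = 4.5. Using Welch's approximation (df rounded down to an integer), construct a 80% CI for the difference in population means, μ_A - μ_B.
(21.10, 26.50)

Difference: x̄₁ - x̄₂ = 23.80
SE = √(s₁²/n₁ + s₂²/n₂) = √(16.4²/71 + 4.5²/34) = 2.0937
df = 89.07 → 89 (Welch–Satterthwaite, rounded down)
t* = 1.291

CI: 23.80 ± 1.291 · 2.0937 = 23.80 ± 2.70 = (21.10, 26.50)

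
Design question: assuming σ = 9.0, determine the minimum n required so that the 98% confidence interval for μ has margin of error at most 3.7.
n ≥ 33

For margin E ≤ 3.7:
n ≥ (z* · σ / E)²
n ≥ (2.326 · 9.0 / 3.7)²
n ≥ 32.01

Minimum n = 33 (rounding up)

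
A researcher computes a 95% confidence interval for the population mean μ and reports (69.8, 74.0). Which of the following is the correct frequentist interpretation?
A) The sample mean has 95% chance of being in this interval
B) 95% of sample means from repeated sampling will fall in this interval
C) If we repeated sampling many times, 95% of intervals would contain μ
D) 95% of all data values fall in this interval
C

A) Wrong — x̄ is observed and sits in the interval by construction.
B) Wrong — coverage applies to intervals containing μ, not to future x̄ values.
C) Correct — this is the frequentist long-run coverage interpretation.
D) Wrong — a CI is about the parameter μ, not individual data values.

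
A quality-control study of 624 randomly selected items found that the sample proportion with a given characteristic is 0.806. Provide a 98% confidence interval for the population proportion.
(0.769, 0.843)

Proportion CI:
SE = √(p̂(1-p̂)/n) = √(0.806 · 0.194 / 624) = 0.01583

z* = 2.326
Margin = z* · SE = 2.326 · 0.01583 = 0.0368

CI: 0.806 ± 0.0368 = (0.769, 0.843)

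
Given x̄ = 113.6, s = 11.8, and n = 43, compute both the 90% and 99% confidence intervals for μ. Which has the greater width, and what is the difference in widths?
99% CI is wider by 3.66

df = 42
90% CI: t* = 1.682, (110.57, 116.63), width = 2 · t* · s/√n = 6.05
99% CI: t* = 2.698, (108.74, 118.46), width = 2 · t* · s/√n = 9.71

The 99% CI is wider by 9.71 - 6.05 = 3.66.
Higher confidence requires a wider interval.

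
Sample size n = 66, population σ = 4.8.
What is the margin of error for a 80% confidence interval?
Margin of error = 0.76

Margin of error = z* · σ/√n
= 1.282 · 4.8/√66
= 1.282 · 4.8/8.1240
= 0.76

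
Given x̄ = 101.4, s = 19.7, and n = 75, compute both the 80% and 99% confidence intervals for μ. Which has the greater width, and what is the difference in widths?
99% CI is wider by 6.15

df = 74
80% CI: t* = 1.293, (98.46, 104.34), width = 2 · t* · s/√n = 5.88
99% CI: t* = 2.644, (95.39, 107.41), width = 2 · t* · s/√n = 12.03

The 99% CI is wider by 12.03 - 5.88 = 6.15.
Higher confidence requires a wider interval.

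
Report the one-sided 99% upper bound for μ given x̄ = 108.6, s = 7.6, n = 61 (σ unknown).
μ ≤ 110.93

Upper bound (one-sided):
t* = 2.390 (one-sided for 99%)
Upper bound = x̄ + t* · s/√n = 108.6 + 2.390 · 7.6/√61 = 110.93

We are 99% confident that μ ≤ 110.93.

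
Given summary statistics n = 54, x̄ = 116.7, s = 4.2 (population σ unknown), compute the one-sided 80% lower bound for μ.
μ ≥ 116.22

Lower bound (one-sided):
t* = 0.848 (one-sided for 80%)
Lower bound = x̄ - t* · s/√n = 116.7 - 0.848 · 4.2/√54 = 116.22

We are 80% confident that μ ≥ 116.22.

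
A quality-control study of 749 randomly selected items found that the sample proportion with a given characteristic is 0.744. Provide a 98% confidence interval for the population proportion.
(0.707, 0.781)

Proportion CI:
SE = √(p̂(1-p̂)/n) = √(0.744 · 0.256 / 749) = 0.01595

z* = 2.326
Margin = z* · SE = 2.326 · 0.01595 = 0.0371

CI: 0.744 ± 0.0371 = (0.707, 0.781)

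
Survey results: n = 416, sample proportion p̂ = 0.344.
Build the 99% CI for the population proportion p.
(0.284, 0.404)

Proportion CI:
SE = √(p̂(1-p̂)/n) = √(0.344 · 0.656 / 416) = 0.02329

z* = 2.576
Margin = z* · SE = 2.576 · 0.02329 = 0.0600

CI: 0.344 ± 0.0600 = (0.284, 0.404)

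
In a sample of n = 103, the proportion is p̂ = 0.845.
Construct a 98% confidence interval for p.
(0.762, 0.928)

Proportion CI:
SE = √(p̂(1-p̂)/n) = √(0.845 · 0.155 / 103) = 0.03566

z* = 2.326
Margin = z* · SE = 2.326 · 0.03566 = 0.0829

CI: 0.845 ± 0.0829 = (0.762, 0.928)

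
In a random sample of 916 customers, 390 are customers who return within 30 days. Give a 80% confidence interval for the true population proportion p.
(0.405, 0.447)

Proportion CI:
p̂ = 390/916 = 0.42576
SE = √(p̂(1-p̂)/n) = √(0.42576 · 0.57424 / 916) = 0.01634

z* = 1.282
Margin = z* · SE = 1.282 · 0.01634 = 0.0209

CI: 0.42576 ± 0.0209 = (0.405, 0.447)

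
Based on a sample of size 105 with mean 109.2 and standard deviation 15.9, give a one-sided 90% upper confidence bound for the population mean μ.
μ ≤ 111.20

Upper bound (one-sided):
t* = 1.290 (one-sided for 90%)
Upper bound = x̄ + t* · s/√n = 109.2 + 1.290 · 15.9/√105 = 111.20

We are 90% confident that μ ≤ 111.20.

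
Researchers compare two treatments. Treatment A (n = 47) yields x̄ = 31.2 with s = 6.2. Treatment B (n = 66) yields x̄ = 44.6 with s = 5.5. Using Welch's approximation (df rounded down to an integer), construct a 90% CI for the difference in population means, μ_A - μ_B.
(-15.28, -11.52)

Difference: x̄₁ - x̄₂ = -13.40
SE = √(s₁²/n₁ + s₂²/n₂) = √(6.2²/47 + 5.5²/66) = 1.1297
df = 91.64 → 91 (Welch–Satterthwaite, rounded down)
t* = 1.662

CI: -13.40 ± 1.662 · 1.1297 = -13.40 ± 1.88 = (-15.28, -11.52)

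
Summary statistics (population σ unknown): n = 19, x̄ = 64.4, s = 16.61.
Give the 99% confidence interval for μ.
(53.43, 75.37)

t-interval (σ unknown):
df = n - 1 = 18
t* = 2.878 for 99% confidence

Margin of error = t* · s/√n = 2.878 · 16.61/√19 = 10.97

CI: (53.43, 75.37)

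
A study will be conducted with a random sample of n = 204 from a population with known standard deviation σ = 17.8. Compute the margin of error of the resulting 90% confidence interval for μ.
Margin of error = 2.05

Margin of error = z* · σ/√n
= 1.645 · 17.8/√204
= 1.645 · 17.8/14.2829
= 2.05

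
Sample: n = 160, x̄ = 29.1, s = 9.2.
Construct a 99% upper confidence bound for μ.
μ ≤ 30.81

Upper bound (one-sided):
t* = 2.350 (one-sided for 99%)
Upper bound = x̄ + t* · s/√n = 29.1 + 2.350 · 9.2/√160 = 30.81

We are 99% confident that μ ≤ 30.81.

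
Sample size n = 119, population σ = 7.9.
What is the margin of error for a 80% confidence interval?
Margin of error = 0.93

Margin of error = z* · σ/√n
= 1.282 · 7.9/√119
= 1.282 · 7.9/10.9087
= 0.93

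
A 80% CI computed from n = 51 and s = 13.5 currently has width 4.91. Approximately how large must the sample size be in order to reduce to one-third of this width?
n ≈ 459

CI width ∝ 1/√n
To reduce width by factor 3, need √n to grow by 3 → need 3² = 9 times as many samples.

Current: n = 51, width = 4.91
New: n = 459, width ≈ 1.62

Width reduced by factor of 4.91/1.62 = 3.03.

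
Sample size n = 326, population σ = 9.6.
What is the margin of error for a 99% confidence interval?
Margin of error = 1.37

Margin of error = z* · σ/√n
= 2.576 · 9.6/√326
= 2.576 · 9.6/18.0555
= 1.37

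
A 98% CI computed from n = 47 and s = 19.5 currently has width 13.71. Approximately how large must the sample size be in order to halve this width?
n ≈ 188

CI width ∝ 1/√n
To reduce width by factor 2, need √n to grow by 2 → need 2² = 4 times as many samples.

Current: n = 47, width = 13.71
New: n = 188, width ≈ 6.67

Width reduced by factor of 13.71/6.67 = 2.06.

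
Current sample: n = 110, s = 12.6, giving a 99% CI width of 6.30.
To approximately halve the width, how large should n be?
n ≈ 440

CI width ∝ 1/√n
To reduce width by factor 2, need √n to grow by 2 → need 2² = 4 times as many samples.

Current: n = 110, width = 6.30
New: n = 440, width ≈ 3.11

Width reduced by factor of 6.30/3.11 = 2.03.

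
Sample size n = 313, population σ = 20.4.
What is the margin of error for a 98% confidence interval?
Margin of error = 2.68

Margin of error = z* · σ/√n
= 2.326 · 20.4/√313
= 2.326 · 20.4/17.6918
= 2.68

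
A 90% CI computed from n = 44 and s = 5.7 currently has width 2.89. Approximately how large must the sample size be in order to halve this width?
n ≈ 176

CI width ∝ 1/√n
To reduce width by factor 2, need √n to grow by 2 → need 2² = 4 times as many samples.

Current: n = 44, width = 2.89
New: n = 176, width ≈ 1.42

Width reduced by factor of 2.89/1.42 = 2.04.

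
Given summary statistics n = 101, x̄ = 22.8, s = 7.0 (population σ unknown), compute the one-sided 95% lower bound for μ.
μ ≥ 21.64

Lower bound (one-sided):
t* = 1.660 (one-sided for 95%)
Lower bound = x̄ - t* · s/√n = 22.8 - 1.660 · 7.0/√101 = 21.64

We are 95% confident that μ ≥ 21.64.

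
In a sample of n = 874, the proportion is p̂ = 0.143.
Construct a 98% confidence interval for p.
(0.115, 0.171)

Proportion CI:
SE = √(p̂(1-p̂)/n) = √(0.143 · 0.857 / 874) = 0.01184

z* = 2.326
Margin = z* · SE = 2.326 · 0.01184 = 0.0275

CI: 0.143 ± 0.0275 = (0.115, 0.171)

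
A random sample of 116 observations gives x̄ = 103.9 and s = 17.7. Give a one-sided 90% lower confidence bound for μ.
μ ≥ 101.78

Lower bound (one-sided):
t* = 1.289 (one-sided for 90%)
Lower bound = x̄ - t* · s/√n = 103.9 - 1.289 · 17.7/√116 = 101.78

We are 90% confident that μ ≥ 101.78.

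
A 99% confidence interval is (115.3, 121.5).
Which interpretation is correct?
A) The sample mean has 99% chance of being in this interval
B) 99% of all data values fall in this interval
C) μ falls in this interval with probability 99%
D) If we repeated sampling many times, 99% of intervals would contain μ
D

A) Wrong — x̄ is observed and sits in the interval by construction.
B) Wrong — a CI is about the parameter μ, not individual data values.
C) Wrong — μ is fixed; the randomness lives in the interval, not in μ.
D) Correct — this is the frequentist long-run coverage interpretation.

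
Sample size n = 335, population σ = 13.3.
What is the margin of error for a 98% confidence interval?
Margin of error = 1.69

Margin of error = z* · σ/√n
= 2.326 · 13.3/√335
= 2.326 · 13.3/18.3030
= 1.69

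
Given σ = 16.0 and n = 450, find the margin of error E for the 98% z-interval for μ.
Margin of error = 1.75

Margin of error = z* · σ/√n
= 2.326 · 16.0/√450
= 2.326 · 16.0/21.2132
= 1.75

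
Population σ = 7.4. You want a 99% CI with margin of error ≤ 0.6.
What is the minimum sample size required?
n ≥ 1010

For margin E ≤ 0.6:
n ≥ (z* · σ / E)²
n ≥ (2.576 · 7.4 / 0.6)²
n ≥ 1009.38

Minimum n = 1010 (rounding up)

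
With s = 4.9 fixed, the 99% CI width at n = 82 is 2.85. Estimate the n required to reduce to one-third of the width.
n ≈ 738

CI width ∝ 1/√n
To reduce width by factor 3, need √n to grow by 3 → need 3² = 9 times as many samples.

Current: n = 82, width = 2.85
New: n = 738, width ≈ 0.93

Width reduced by factor of 2.85/0.93 = 3.06.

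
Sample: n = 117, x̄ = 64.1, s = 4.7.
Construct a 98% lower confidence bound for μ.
μ ≥ 63.20

Lower bound (one-sided):
t* = 2.077 (one-sided for 98%)
Lower bound = x̄ - t* · s/√n = 64.1 - 2.077 · 4.7/√117 = 63.20

We are 98% confident that μ ≥ 63.20.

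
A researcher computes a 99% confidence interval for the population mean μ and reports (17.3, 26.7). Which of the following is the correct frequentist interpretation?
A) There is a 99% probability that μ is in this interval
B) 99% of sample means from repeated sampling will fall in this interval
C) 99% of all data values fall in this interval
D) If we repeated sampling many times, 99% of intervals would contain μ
D

A) Wrong — μ is fixed; the randomness lives in the interval, not in μ.
B) Wrong — coverage applies to intervals containing μ, not to future x̄ values.
C) Wrong — a CI is about the parameter μ, not individual data values.
D) Correct — this is the frequentist long-run coverage interpretation.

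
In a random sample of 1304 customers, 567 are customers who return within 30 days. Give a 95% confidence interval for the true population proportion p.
(0.408, 0.462)

Proportion CI:
p̂ = 567/1304 = 0.43482
SE = √(p̂(1-p̂)/n) = √(0.43482 · 0.56518 / 1304) = 0.01373

z* = 1.960
Margin = z* · SE = 1.960 · 0.01373 = 0.0269

CI: 0.43482 ± 0.0269 = (0.408, 0.462)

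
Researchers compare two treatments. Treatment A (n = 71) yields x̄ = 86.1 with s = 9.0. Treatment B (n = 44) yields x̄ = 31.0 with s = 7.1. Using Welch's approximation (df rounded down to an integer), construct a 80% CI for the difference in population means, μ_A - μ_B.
(53.15, 57.05)

Difference: x̄₁ - x̄₂ = 55.10
SE = √(s₁²/n₁ + s₂²/n₂) = √(9.0²/71 + 7.1²/44) = 1.5121
df = 106.44 → 106 (Welch–Satterthwaite, rounded down)
t* = 1.290

CI: 55.10 ± 1.290 · 1.5121 = 55.10 ± 1.95 = (53.15, 57.05)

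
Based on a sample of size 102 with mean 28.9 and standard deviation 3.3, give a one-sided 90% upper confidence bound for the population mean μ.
μ ≤ 29.32

Upper bound (one-sided):
t* = 1.290 (one-sided for 90%)
Upper bound = x̄ + t* · s/√n = 28.9 + 1.290 · 3.3/√102 = 29.32

We are 90% confident that μ ≤ 29.32.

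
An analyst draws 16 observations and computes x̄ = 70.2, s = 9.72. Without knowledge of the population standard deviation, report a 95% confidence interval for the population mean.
(65.02, 75.38)

t-interval (σ unknown):
df = n - 1 = 15
t* = 2.131 for 95% confidence

Margin of error = t* · s/√n = 2.131 · 9.72/√16 = 5.18

CI: (65.02, 75.38)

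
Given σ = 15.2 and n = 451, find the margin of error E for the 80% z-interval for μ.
Margin of error = 0.92

Margin of error = z* · σ/√n
= 1.282 · 15.2/√451
= 1.282 · 15.2/21.2368
= 0.92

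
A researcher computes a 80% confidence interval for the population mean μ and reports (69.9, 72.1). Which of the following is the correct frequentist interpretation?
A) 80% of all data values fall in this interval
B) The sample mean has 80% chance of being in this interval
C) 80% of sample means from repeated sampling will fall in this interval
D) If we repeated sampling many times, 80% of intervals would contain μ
D

A) Wrong — a CI is about the parameter μ, not individual data values.
B) Wrong — x̄ is observed and sits in the interval by construction.
C) Wrong — coverage applies to intervals containing μ, not to future x̄ values.
D) Correct — this is the frequentist long-run coverage interpretation.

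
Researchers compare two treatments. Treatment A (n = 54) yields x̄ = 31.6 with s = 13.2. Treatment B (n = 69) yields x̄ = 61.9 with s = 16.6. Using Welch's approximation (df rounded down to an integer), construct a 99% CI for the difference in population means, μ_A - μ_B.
(-37.33, -23.27)

Difference: x̄₁ - x̄₂ = -30.30
SE = √(s₁²/n₁ + s₂²/n₂) = √(13.2²/54 + 16.6²/69) = 2.6871
df = 120.96 → 120 (Welch–Satterthwaite, rounded down)
t* = 2.617

CI: -30.30 ± 2.617 · 2.6871 = -30.30 ± 7.03 = (-37.33, -23.27)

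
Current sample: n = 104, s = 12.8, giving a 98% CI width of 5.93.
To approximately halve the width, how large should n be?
n ≈ 416

CI width ∝ 1/√n
To reduce width by factor 2, need √n to grow by 2 → need 2² = 4 times as many samples.

Current: n = 104, width = 5.93
New: n = 416, width ≈ 2.93

Width reduced by factor of 5.93/2.93 = 2.02.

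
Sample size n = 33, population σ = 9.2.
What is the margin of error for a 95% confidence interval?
Margin of error = 3.14

Margin of error = z* · σ/√n
= 1.960 · 9.2/√33
= 1.960 · 9.2/5.7446
= 3.14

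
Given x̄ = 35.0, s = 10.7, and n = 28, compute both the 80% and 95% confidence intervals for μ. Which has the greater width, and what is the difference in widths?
95% CI is wider by 2.99

df = 27
80% CI: t* = 1.314, (32.34, 37.66), width = 2 · t* · s/√n = 5.31
95% CI: t* = 2.052, (30.85, 39.15), width = 2 · t* · s/√n = 8.30

The 95% CI is wider by 8.30 - 5.31 = 2.99.
Higher confidence requires a wider interval.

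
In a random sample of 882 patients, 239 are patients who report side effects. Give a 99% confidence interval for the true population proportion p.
(0.232, 0.310)

Proportion CI:
p̂ = 239/882 = 0.27098
SE = √(p̂(1-p̂)/n) = √(0.27098 · 0.72902 / 882) = 0.01497

z* = 2.576
Margin = z* · SE = 2.576 · 0.01497 = 0.0386

CI: 0.27098 ± 0.0386 = (0.232, 0.310)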